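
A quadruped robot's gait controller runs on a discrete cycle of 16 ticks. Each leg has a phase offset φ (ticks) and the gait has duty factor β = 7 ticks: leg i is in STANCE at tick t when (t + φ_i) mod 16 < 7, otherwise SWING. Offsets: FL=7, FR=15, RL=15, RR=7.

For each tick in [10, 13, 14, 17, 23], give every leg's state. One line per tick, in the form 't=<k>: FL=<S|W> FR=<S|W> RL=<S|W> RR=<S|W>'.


t=10: phase=(1,9,9,1) vs β=7 → FL=S FR=W RL=W RR=S
t=13: phase=(4,12,12,4) vs β=7 → FL=S FR=W RL=W RR=S
t=14: phase=(5,13,13,5) vs β=7 → FL=S FR=W RL=W RR=S
t=17: phase=(8,0,0,8) vs β=7 → FL=W FR=S RL=S RR=W
t=23: phase=(14,6,6,14) vs β=7 → FL=W FR=S RL=S RR=W

t=10: FL=S FR=W RL=W RR=S
t=13: FL=S FR=W RL=W RR=S
t=14: FL=S FR=W RL=W RR=S
t=17: FL=W FR=S RL=S RR=W
t=23: FL=W FR=S RL=S RR=W


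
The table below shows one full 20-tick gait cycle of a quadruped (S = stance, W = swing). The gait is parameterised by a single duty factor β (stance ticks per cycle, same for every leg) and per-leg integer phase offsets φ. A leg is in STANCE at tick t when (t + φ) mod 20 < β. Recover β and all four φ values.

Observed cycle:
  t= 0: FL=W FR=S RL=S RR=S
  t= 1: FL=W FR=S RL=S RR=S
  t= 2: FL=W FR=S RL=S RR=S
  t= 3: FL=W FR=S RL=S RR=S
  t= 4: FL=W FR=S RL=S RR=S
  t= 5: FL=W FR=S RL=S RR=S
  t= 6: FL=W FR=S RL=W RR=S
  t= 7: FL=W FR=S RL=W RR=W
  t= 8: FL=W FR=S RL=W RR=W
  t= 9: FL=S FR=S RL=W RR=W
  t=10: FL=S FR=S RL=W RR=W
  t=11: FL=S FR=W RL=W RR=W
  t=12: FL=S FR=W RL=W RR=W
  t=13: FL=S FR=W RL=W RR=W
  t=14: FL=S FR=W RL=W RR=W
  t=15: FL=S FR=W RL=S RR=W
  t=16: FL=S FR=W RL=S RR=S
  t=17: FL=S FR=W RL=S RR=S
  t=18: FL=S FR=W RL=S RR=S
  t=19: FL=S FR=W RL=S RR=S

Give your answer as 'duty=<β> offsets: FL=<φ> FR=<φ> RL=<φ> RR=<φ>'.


duty β = stance ticks per leg = 11
FL: stance ticks = 11; W→S at t=9 → φ=11
FR: stance ticks = 11; W→S at t=0 → φ=0
RL: stance ticks = 11; W→S at t=15 → φ=5
RR: stance ticks = 11; W→S at t=16 → φ=4

duty=11 offsets: FL=11 FR=0 RL=5 RR=4


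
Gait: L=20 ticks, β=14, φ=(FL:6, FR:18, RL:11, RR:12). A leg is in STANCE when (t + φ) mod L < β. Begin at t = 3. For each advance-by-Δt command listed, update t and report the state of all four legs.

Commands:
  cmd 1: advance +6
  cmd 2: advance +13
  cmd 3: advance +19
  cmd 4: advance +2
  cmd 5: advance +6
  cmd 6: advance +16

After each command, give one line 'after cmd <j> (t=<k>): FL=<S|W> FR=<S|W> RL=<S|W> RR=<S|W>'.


after cmd 1 (t=9): FL=W FR=S RL=S RR=S
after cmd 2 (t=22): FL=S FR=S RL=S RR=W
after cmd 3 (t=41): FL=S FR=W RL=S RR=S
after cmd 4 (t=43): FL=S FR=S RL=W RR=W
after cmd 5 (t=49): FL=W FR=S RL=S RR=S
after cmd 6 (t=65): FL=S FR=S RL=W RR=W

start t=3: FL=S FR=S RL=W RR=W
cmd 1: advance +6 → t=9, phase=(15,7,0,1) → FL=W FR=S RL=S RR=S
cmd 2: advance +13 → t=22, phase=(8,0,13,14) → FL=S FR=S RL=S RR=W
cmd 3: advance +19 → t=41, phase=(7,19,12,13) → FL=S FR=W RL=S RR=S
cmd 4: advance +2 → t=43, phase=(9,1,14,15) → FL=S FR=S RL=W RR=W
cmd 5: advance +6 → t=49, phase=(15,7,0,1) → FL=W FR=S RL=S RR=S
cmd 6: advance +16 → t=65, phase=(11,3,16,17) → FL=S FR=S RL=W RR=W


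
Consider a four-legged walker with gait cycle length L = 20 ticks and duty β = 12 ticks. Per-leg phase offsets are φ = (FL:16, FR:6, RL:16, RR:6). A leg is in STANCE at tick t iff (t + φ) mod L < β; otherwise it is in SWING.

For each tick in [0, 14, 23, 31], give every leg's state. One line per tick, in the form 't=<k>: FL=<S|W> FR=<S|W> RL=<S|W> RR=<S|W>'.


t=0: phase=(16,6,16,6) vs β=12 → FL=W FR=S RL=W RR=S
t=14: phase=(10,0,10,0) vs β=12 → FL=S FR=S RL=S RR=S
t=23: phase=(19,9,19,9) vs β=12 → FL=W FR=S RL=W RR=S
t=31: phase=(7,17,7,17) vs β=12 → FL=S FR=W RL=S RR=W

t=0: FL=W FR=S RL=W RR=S
t=14: FL=S FR=S RL=S RR=S
t=23: FL=W FR=S RL=W RR=S
t=31: FL=S FR=W RL=S RR=W


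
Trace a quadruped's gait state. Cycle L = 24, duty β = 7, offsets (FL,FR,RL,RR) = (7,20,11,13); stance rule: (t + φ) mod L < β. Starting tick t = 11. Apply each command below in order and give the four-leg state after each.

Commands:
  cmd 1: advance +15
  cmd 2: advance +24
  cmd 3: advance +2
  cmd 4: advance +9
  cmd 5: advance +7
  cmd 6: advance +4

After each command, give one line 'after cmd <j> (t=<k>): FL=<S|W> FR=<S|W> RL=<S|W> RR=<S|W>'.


start t=11: FL=W FR=W RL=W RR=S
cmd 1: advance +15 → t=26, phase=(9,22,13,15) → FL=W FR=W RL=W RR=W
cmd 2: advance +24 → t=50, phase=(9,22,13,15) → FL=W FR=W RL=W RR=W
cmd 3: advance +2 → t=52, phase=(11,0,15,17) → FL=W FR=S RL=W RR=W
cmd 4: advance +9 → t=61, phase=(20,9,0,2) → FL=W FR=W RL=S RR=S
cmd 5: advance +7 → t=68, phase=(3,16,7,9) → FL=S FR=W RL=W RR=W
cmd 6: advance +4 → t=72, phase=(7,20,11,13) → FL=W FR=W RL=W RR=W

after cmd 1 (t=26): FL=W FR=W RL=W RR=W
after cmd 2 (t=50): FL=W FR=W RL=W RR=W
after cmd 3 (t=52): FL=W FR=S RL=W RR=W
after cmd 4 (t=61): FL=W FR=W RL=S RR=S
after cmd 5 (t=68): FL=S FR=W RL=W RR=W
after cmd 6 (t=72): FL=W FR=W RL=W RR=W


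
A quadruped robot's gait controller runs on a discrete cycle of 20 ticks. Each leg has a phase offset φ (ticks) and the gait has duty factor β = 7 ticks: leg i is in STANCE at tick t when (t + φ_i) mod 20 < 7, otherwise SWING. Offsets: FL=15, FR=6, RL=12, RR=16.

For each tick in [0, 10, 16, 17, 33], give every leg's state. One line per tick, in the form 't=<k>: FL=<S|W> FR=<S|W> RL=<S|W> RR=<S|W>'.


t=0: phase=(15,6,12,16) vs β=7 → FL=W FR=S RL=W RR=W
t=10: phase=(5,16,2,6) vs β=7 → FL=S FR=W RL=S RR=S
t=16: phase=(11,2,8,12) vs β=7 → FL=W FR=S RL=W RR=W
t=17: phase=(12,3,9,13) vs β=7 → FL=W FR=S RL=W RR=W
t=33: phase=(8,19,5,9) vs β=7 → FL=W FR=W RL=S RR=W

t=0: FL=W FR=S RL=W RR=W
t=10: FL=S FR=W RL=S RR=S
t=16: FL=W FR=S RL=W RR=W
t=17: FL=W FR=S RL=W RR=W
t=33: FL=W FR=W RL=S RR=W


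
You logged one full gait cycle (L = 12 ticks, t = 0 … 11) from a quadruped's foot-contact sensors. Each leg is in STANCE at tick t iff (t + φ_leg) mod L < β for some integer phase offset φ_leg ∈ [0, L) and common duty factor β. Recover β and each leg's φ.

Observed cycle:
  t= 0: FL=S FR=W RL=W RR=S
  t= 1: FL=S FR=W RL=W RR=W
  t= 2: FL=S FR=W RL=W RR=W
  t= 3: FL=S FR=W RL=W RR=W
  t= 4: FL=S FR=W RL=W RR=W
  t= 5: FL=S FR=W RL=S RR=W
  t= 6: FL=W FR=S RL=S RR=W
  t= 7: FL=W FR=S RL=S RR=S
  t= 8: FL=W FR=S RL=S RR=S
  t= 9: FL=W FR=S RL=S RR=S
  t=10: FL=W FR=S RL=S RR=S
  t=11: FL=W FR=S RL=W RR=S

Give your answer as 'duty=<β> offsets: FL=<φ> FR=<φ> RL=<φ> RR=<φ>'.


duty=6 offsets: FL=0 FR=6 RL=7 RR=5

duty β = stance ticks per leg = 6
FL: stance ticks = 6; W→S at t=0 → φ=0
FR: stance ticks = 6; W→S at t=6 → φ=6
RL: stance ticks = 6; W→S at t=5 → φ=7
RR: stance ticks = 6; W→S at t=7 → φ=5


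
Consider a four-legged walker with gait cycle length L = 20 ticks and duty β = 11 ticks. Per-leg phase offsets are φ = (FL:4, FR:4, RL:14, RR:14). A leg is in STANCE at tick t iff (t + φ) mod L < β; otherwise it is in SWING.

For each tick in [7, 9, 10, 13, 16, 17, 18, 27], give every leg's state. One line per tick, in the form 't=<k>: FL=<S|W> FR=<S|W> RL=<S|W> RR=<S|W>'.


t=7: FL=W FR=W RL=S RR=S
t=9: FL=W FR=W RL=S RR=S
t=10: FL=W FR=W RL=S RR=S
t=13: FL=W FR=W RL=S RR=S
t=16: FL=S FR=S RL=S RR=S
t=17: FL=S FR=S RL=W RR=W
t=18: FL=S FR=S RL=W RR=W
t=27: FL=W FR=W RL=S RR=S

t=7: phase=(11,11,1,1) vs β=11 → FL=W FR=W RL=S RR=S
t=9: phase=(13,13,3,3) vs β=11 → FL=W FR=W RL=S RR=S
t=10: phase=(14,14,4,4) vs β=11 → FL=W FR=W RL=S RR=S
t=13: phase=(17,17,7,7) vs β=11 → FL=W FR=W RL=S RR=S
t=16: phase=(0,0,10,10) vs β=11 → FL=S FR=S RL=S RR=S
t=17: phase=(1,1,11,11) vs β=11 → FL=S FR=S RL=W RR=W
t=18: phase=(2,2,12,12) vs β=11 → FL=S FR=S RL=W RR=W
t=27: phase=(11,11,1,1) vs β=11 → FL=W FR=W RL=S RR=S


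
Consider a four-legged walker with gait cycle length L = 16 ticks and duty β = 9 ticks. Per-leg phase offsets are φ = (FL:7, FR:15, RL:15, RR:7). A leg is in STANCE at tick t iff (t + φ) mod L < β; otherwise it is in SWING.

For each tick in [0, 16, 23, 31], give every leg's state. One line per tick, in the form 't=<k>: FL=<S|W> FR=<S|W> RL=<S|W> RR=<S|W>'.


t=0: phase=(7,15,15,7) vs β=9 → FL=S FR=W RL=W RR=S
t=16: phase=(7,15,15,7) vs β=9 → FL=S FR=W RL=W RR=S
t=23: phase=(14,6,6,14) vs β=9 → FL=W FR=S RL=S RR=W
t=31: phase=(6,14,14,6) vs β=9 → FL=S FR=W RL=W RR=S

t=0: FL=S FR=W RL=W RR=S
t=16: FL=S FR=W RL=W RR=S
t=23: FL=W FR=S RL=S RR=W
t=31: FL=S FR=W RL=W RR=S


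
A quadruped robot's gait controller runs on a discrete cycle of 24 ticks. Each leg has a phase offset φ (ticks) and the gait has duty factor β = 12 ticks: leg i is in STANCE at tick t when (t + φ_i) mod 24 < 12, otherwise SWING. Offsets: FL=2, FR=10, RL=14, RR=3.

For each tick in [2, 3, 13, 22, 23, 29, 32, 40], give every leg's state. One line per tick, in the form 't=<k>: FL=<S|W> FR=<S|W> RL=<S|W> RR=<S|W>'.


t=2: phase=(4,12,16,5) vs β=12 → FL=S FR=W RL=W RR=S
t=3: phase=(5,13,17,6) vs β=12 → FL=S FR=W RL=W RR=S
t=13: phase=(15,23,3,16) vs β=12 → FL=W FR=W RL=S RR=W
t=22: phase=(0,8,12,1) vs β=12 → FL=S FR=S RL=W RR=S
t=23: phase=(1,9,13,2) vs β=12 → FL=S FR=S RL=W RR=S
t=29: phase=(7,15,19,8) vs β=12 → FL=S FR=W RL=W RR=S
t=32: phase=(10,18,22,11) vs β=12 → FL=S FR=W RL=W RR=S
t=40: phase=(18,2,6,19) vs β=12 → FL=W FR=S RL=S RR=W

t=2: FL=S FR=W RL=W RR=S
t=3: FL=S FR=W RL=W RR=S
t=13: FL=W FR=W RL=S RR=W
t=22: FL=S FR=S RL=W RR=S
t=23: FL=S FR=S RL=W RR=S
t=29: FL=S FR=W RL=W RR=S
t=32: FL=S FR=W RL=W RR=S
t=40: FL=W FR=S RL=S RR=W


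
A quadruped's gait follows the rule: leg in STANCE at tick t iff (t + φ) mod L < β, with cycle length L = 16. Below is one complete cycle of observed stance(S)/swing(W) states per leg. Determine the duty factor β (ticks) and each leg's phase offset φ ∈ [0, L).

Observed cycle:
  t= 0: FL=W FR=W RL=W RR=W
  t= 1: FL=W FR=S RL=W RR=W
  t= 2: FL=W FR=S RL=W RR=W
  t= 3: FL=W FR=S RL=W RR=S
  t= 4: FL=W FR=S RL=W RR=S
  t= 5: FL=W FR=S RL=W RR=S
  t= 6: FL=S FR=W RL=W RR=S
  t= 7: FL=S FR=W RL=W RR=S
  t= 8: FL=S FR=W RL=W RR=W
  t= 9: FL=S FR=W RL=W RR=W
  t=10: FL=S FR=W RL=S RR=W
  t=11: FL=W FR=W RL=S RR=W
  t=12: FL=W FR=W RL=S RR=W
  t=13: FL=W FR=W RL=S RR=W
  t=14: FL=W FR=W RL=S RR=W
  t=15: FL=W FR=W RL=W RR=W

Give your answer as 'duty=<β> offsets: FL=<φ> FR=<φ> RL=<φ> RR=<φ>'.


duty=5 offsets: FL=10 FR=15 RL=6 RR=13

duty β = stance ticks per leg = 5
FL: stance ticks = 5; W→S at t=6 → φ=10
FR: stance ticks = 5; W→S at t=1 → φ=15
RL: stance ticks = 5; W→S at t=10 → φ=6
RR: stance ticks = 5; W→S at t=3 → φ=13


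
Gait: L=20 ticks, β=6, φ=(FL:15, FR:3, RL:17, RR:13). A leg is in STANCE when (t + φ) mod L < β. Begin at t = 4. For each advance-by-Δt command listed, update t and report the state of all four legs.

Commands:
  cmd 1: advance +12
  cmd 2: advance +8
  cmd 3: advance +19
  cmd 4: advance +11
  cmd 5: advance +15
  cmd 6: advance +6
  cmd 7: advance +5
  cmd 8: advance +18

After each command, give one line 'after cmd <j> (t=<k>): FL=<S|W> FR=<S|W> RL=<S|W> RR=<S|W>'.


after cmd 1 (t=16): FL=W FR=W RL=W RR=W
after cmd 2 (t=24): FL=W FR=W RL=S RR=W
after cmd 3 (t=43): FL=W FR=W RL=S RR=W
after cmd 4 (t=54): FL=W FR=W RL=W RR=W
after cmd 5 (t=69): FL=S FR=W RL=W RR=S
after cmd 6 (t=75): FL=W FR=W RL=W RR=W
after cmd 7 (t=80): FL=W FR=S RL=W RR=W
after cmd 8 (t=98): FL=W FR=S RL=W RR=W

start t=4: FL=W FR=W RL=S RR=W
cmd 1: advance +12 → t=16, phase=(11,19,13,9) → FL=W FR=W RL=W RR=W
cmd 2: advance +8 → t=24, phase=(19,7,1,17) → FL=W FR=W RL=S RR=W
cmd 3: advance +19 → t=43, phase=(18,6,0,16) → FL=W FR=W RL=S RR=W
cmd 4: advance +11 → t=54, phase=(9,17,11,7) → FL=W FR=W RL=W RR=W
cmd 5: advance +15 → t=69, phase=(4,12,6,2) → FL=S FR=W RL=W RR=S
cmd 6: advance +6 → t=75, phase=(10,18,12,8) → FL=W FR=W RL=W RR=W
cmd 7: advance +5 → t=80, phase=(15,3,17,13) → FL=W FR=S RL=W RR=W
cmd 8: advance +18 → t=98, phase=(13,1,15,11) → FL=W FR=S RL=W RR=W


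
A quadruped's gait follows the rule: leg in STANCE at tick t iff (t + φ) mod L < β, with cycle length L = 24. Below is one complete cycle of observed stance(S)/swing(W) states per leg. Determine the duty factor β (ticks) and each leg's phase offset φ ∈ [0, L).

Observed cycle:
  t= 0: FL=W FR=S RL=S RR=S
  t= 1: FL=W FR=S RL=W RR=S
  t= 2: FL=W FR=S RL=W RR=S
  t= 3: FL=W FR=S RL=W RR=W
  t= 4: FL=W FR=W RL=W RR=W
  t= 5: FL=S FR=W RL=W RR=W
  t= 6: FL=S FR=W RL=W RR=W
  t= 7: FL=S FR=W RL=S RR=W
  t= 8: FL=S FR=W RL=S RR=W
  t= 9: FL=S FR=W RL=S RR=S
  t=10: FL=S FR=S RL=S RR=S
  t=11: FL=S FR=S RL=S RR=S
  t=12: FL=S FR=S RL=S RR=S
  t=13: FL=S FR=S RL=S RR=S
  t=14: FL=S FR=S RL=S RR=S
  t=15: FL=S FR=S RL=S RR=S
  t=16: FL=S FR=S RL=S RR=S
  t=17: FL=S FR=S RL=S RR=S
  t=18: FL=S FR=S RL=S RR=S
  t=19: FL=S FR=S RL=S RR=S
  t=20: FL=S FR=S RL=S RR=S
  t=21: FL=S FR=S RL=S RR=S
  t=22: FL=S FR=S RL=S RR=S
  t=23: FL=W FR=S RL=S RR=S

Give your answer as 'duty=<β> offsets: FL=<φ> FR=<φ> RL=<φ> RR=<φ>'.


duty β = stance ticks per leg = 18
FL: stance ticks = 18; W→S at t=5 → φ=19
FR: stance ticks = 18; W→S at t=10 → φ=14
RL: stance ticks = 18; W→S at t=7 → φ=17
RR: stance ticks = 18; W→S at t=9 → φ=15

duty=18 offsets: FL=19 FR=14 RL=17 RR=15


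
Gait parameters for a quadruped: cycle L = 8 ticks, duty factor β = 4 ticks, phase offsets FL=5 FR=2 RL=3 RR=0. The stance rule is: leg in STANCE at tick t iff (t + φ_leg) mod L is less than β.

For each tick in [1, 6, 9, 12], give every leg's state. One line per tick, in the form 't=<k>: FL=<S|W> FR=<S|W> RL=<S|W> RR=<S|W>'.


t=1: phase=(6,3,4,1) vs β=4 → FL=W FR=S RL=W RR=S
t=6: phase=(3,0,1,6) vs β=4 → FL=S FR=S RL=S RR=W
t=9: phase=(6,3,4,1) vs β=4 → FL=W FR=S RL=W RR=S
t=12: phase=(1,6,7,4) vs β=4 → FL=S FR=W RL=W RR=W

t=1: FL=W FR=S RL=W RR=S
t=6: FL=S FR=S RL=S RR=W
t=9: FL=W FR=S RL=W RR=S
t=12: FL=S FR=W RL=W RR=W


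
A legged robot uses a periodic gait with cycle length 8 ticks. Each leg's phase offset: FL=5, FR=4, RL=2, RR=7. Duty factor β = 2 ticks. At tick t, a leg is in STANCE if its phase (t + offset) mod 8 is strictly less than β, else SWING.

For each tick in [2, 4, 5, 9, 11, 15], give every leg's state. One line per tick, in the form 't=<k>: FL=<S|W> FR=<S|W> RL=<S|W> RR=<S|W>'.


t=2: phase=(7,6,4,1) vs β=2 → FL=W FR=W RL=W RR=S
t=4: phase=(1,0,6,3) vs β=2 → FL=S FR=S RL=W RR=W
t=5: phase=(2,1,7,4) vs β=2 → FL=W FR=S RL=W RR=W
t=9: phase=(6,5,3,0) vs β=2 → FL=W FR=W RL=W RR=S
t=11: phase=(0,7,5,2) vs β=2 → FL=S FR=W RL=W RR=W
t=15: phase=(4,3,1,6) vs β=2 → FL=W FR=W RL=S RR=W

t=2: FL=W FR=W RL=W RR=S
t=4: FL=S FR=S RL=W RR=W
t=5: FL=W FR=S RL=W RR=W
t=9: FL=W FR=W RL=W RR=S
t=11: FL=S FR=W RL=W RR=W
t=15: FL=W FR=W RL=S RR=W


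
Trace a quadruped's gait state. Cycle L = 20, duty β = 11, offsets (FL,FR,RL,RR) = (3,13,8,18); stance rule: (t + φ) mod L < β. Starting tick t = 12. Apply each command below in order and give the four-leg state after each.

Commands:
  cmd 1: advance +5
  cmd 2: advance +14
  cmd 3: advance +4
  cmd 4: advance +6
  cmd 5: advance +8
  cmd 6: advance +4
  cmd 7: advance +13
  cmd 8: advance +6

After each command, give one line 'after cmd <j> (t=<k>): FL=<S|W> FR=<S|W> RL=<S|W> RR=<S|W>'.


start t=12: FL=W FR=S RL=S RR=S
cmd 1: advance +5 → t=17, phase=(0,10,5,15) → FL=S FR=S RL=S RR=W
cmd 2: advance +14 → t=31, phase=(14,4,19,9) → FL=W FR=S RL=W RR=S
cmd 3: advance +4 → t=35, phase=(18,8,3,13) → FL=W FR=S RL=S RR=W
cmd 4: advance +6 → t=41, phase=(4,14,9,19) → FL=S FR=W RL=S RR=W
cmd 5: advance +8 → t=49, phase=(12,2,17,7) → FL=W FR=S RL=W RR=S
cmd 6: advance +4 → t=53, phase=(16,6,1,11) → FL=W FR=S RL=S RR=W
cmd 7: advance +13 → t=66, phase=(9,19,14,4) → FL=S FR=W RL=W RR=S
cmd 8: advance +6 → t=72, phase=(15,5,0,10) → FL=W FR=S RL=S RR=S

after cmd 1 (t=17): FL=S FR=S RL=S RR=W
after cmd 2 (t=31): FL=W FR=S RL=W RR=S
after cmd 3 (t=35): FL=W FR=S RL=S RR=W
after cmd 4 (t=41): FL=S FR=W RL=S RR=W
after cmd 5 (t=49): FL=W FR=S RL=W RR=S
after cmd 6 (t=53): FL=W FR=S RL=S RR=W
after cmd 7 (t=66): FL=S FR=W RL=W RR=S
after cmd 8 (t=72): FL=W FR=S RL=S RR=S


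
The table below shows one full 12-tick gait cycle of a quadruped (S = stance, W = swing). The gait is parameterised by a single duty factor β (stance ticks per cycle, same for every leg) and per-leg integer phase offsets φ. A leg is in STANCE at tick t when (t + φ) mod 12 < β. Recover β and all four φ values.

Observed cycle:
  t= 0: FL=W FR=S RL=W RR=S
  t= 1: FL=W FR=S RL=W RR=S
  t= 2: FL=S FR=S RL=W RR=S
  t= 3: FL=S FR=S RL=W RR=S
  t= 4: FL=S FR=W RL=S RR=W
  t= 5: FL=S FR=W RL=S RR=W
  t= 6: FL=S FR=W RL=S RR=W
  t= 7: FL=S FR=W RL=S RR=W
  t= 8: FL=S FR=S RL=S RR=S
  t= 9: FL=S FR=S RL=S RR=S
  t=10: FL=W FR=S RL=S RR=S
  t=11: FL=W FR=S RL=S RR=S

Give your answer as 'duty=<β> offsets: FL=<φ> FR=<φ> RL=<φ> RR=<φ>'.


duty=8 offsets: FL=10 FR=4 RL=8 RR=4

duty β = stance ticks per leg = 8
FL: stance ticks = 8; W→S at t=2 → φ=10
FR: stance ticks = 8; W→S at t=8 → φ=4
RL: stance ticks = 8; W→S at t=4 → φ=8
RR: stance ticks = 8; W→S at t=8 → φ=4


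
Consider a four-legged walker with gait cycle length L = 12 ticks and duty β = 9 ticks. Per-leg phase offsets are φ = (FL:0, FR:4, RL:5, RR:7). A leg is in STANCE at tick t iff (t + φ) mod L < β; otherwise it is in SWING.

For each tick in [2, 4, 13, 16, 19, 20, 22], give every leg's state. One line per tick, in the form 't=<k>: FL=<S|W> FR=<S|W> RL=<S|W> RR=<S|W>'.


t=2: FL=S FR=S RL=S RR=W
t=4: FL=S FR=S RL=W RR=W
t=13: FL=S FR=S RL=S RR=S
t=16: FL=S FR=S RL=W RR=W
t=19: FL=S FR=W RL=S RR=S
t=20: FL=S FR=S RL=S RR=S
t=22: FL=W FR=S RL=S RR=S

t=2: phase=(2,6,7,9) vs β=9 → FL=S FR=S RL=S RR=W
t=4: phase=(4,8,9,11) vs β=9 → FL=S FR=S RL=W RR=W
t=13: phase=(1,5,6,8) vs β=9 → FL=S FR=S RL=S RR=S
t=16: phase=(4,8,9,11) vs β=9 → FL=S FR=S RL=W RR=W
t=19: phase=(7,11,0,2) vs β=9 → FL=S FR=W RL=S RR=S
t=20: phase=(8,0,1,3) vs β=9 → FL=S FR=S RL=S RR=S
t=22: phase=(10,2,3,5) vs β=9 → FL=W FR=S RL=S RR=S


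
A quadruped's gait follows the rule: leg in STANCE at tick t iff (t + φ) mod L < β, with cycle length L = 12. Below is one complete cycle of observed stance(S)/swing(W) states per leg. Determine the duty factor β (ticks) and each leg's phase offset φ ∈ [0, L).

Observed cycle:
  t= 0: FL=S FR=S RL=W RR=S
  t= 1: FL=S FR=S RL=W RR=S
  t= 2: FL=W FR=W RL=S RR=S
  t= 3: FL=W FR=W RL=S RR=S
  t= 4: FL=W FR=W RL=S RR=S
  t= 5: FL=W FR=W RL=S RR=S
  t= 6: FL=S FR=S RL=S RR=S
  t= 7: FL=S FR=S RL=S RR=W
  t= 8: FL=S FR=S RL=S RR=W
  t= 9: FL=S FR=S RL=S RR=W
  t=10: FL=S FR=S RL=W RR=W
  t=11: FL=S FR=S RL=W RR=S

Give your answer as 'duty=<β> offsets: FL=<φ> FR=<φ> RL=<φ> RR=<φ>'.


duty=8 offsets: FL=6 FR=6 RL=10 RR=1

duty β = stance ticks per leg = 8
FL: stance ticks = 8; W→S at t=6 → φ=6
FR: stance ticks = 8; W→S at t=6 → φ=6
RL: stance ticks = 8; W→S at t=2 → φ=10
RR: stance ticks = 8; W→S at t=11 → φ=1


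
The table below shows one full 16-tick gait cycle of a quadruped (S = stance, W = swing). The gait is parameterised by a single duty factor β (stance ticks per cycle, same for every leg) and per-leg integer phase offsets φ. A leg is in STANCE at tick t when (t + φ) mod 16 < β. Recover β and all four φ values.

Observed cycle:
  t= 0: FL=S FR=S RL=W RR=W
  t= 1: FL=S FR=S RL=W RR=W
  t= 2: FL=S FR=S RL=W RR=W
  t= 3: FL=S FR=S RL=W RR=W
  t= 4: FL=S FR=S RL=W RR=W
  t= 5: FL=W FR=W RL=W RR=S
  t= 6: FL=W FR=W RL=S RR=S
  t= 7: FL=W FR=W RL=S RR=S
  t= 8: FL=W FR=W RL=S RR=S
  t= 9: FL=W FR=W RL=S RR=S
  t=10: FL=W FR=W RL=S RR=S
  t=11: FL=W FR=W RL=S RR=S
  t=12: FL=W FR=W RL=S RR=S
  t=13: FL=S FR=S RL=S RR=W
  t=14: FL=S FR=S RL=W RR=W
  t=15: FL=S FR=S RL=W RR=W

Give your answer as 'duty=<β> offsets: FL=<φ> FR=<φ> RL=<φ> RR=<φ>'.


duty β = stance ticks per leg = 8
FL: stance ticks = 8; W→S at t=13 → φ=3
FR: stance ticks = 8; W→S at t=13 → φ=3
RL: stance ticks = 8; W→S at t=6 → φ=10
RR: stance ticks = 8; W→S at t=5 → φ=11

duty=8 offsets: FL=3 FR=3 RL=10 RR=11


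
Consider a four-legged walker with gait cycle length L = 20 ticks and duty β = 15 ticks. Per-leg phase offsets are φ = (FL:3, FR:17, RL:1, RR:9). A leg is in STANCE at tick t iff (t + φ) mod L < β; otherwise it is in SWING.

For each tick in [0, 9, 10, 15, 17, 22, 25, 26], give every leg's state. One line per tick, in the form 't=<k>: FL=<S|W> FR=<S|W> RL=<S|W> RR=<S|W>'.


t=0: phase=(3,17,1,9) vs β=15 → FL=S FR=W RL=S RR=S
t=9: phase=(12,6,10,18) vs β=15 → FL=S FR=S RL=S RR=W
t=10: phase=(13,7,11,19) vs β=15 → FL=S FR=S RL=S RR=W
t=15: phase=(18,12,16,4) vs β=15 → FL=W FR=S RL=W RR=S
t=17: phase=(0,14,18,6) vs β=15 → FL=S FR=S RL=W RR=S
t=22: phase=(5,19,3,11) vs β=15 → FL=S FR=W RL=S RR=S
t=25: phase=(8,2,6,14) vs β=15 → FL=S FR=S RL=S RR=S
t=26: phase=(9,3,7,15) vs β=15 → FL=S FR=S RL=S RR=W

t=0: FL=S FR=W RL=S RR=S
t=9: FL=S FR=S RL=S RR=W
t=10: FL=S FR=S RL=S RR=W
t=15: FL=W FR=S RL=W RR=S
t=17: FL=S FR=S RL=W RR=S
t=22: FL=S FR=W RL=S RR=S
t=25: FL=S FR=S RL=S RR=S
t=26: FL=S FR=S RL=S RR=W


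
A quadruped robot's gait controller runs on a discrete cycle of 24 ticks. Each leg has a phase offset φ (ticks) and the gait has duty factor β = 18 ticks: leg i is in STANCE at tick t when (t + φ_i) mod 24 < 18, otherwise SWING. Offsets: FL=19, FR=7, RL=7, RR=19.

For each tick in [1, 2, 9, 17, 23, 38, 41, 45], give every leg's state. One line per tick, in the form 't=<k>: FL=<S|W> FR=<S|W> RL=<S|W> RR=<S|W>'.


t=1: phase=(20,8,8,20) vs β=18 → FL=W FR=S RL=S RR=W
t=2: phase=(21,9,9,21) vs β=18 → FL=W FR=S RL=S RR=W
t=9: phase=(4,16,16,4) vs β=18 → FL=S FR=S RL=S RR=S
t=17: phase=(12,0,0,12) vs β=18 → FL=S FR=S RL=S RR=S
t=23: phase=(18,6,6,18) vs β=18 → FL=W FR=S RL=S RR=W
t=38: phase=(9,21,21,9) vs β=18 → FL=S FR=W RL=W RR=S
t=41: phase=(12,0,0,12) vs β=18 → FL=S FR=S RL=S RR=S
t=45: phase=(16,4,4,16) vs β=18 → FL=S FR=S RL=S RR=S

t=1: FL=W FR=S RL=S RR=W
t=2: FL=W FR=S RL=S RR=W
t=9: FL=S FR=S RL=S RR=S
t=17: FL=S FR=S RL=S RR=S
t=23: FL=W FR=S RL=S RR=W
t=38: FL=S FR=W RL=W RR=S
t=41: FL=S FR=S RL=S RR=S
t=45: FL=S FR=S RL=S RR=S


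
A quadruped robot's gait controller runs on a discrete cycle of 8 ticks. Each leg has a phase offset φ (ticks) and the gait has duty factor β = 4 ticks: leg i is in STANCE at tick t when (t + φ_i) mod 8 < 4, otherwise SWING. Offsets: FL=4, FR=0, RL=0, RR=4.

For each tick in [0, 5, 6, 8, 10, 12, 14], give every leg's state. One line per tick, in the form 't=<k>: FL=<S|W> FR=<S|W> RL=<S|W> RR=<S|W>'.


t=0: FL=W FR=S RL=S RR=W
t=5: FL=S FR=W RL=W RR=S
t=6: FL=S FR=W RL=W RR=S
t=8: FL=W FR=S RL=S RR=W
t=10: FL=W FR=S RL=S RR=W
t=12: FL=S FR=W RL=W RR=S
t=14: FL=S FR=W RL=W RR=S

t=0: phase=(4,0,0,4) vs β=4 → FL=W FR=S RL=S RR=W
t=5: phase=(1,5,5,1) vs β=4 → FL=S FR=W RL=W RR=S
t=6: phase=(2,6,6,2) vs β=4 → FL=S FR=W RL=W RR=S
t=8: phase=(4,0,0,4) vs β=4 → FL=W FR=S RL=S RR=W
t=10: phase=(6,2,2,6) vs β=4 → FL=W FR=S RL=S RR=W
t=12: phase=(0,4,4,0) vs β=4 → FL=S FR=W RL=W RR=S
t=14: phase=(2,6,6,2) vs β=4 → FL=S FR=W RL=W RR=S


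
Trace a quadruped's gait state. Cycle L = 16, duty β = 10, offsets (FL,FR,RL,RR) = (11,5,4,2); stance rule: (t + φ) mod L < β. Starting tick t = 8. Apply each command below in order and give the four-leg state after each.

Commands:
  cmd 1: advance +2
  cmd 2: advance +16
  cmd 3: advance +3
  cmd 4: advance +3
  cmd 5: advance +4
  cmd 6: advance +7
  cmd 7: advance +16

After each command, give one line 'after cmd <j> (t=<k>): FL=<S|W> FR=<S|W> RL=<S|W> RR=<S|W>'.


after cmd 1 (t=10): FL=S FR=W RL=W RR=W
after cmd 2 (t=26): FL=S FR=W RL=W RR=W
after cmd 3 (t=29): FL=S FR=S RL=S RR=W
after cmd 4 (t=32): FL=W FR=S RL=S RR=S
after cmd 5 (t=36): FL=W FR=S RL=S RR=S
after cmd 6 (t=43): FL=S FR=S RL=W RR=W
after cmd 7 (t=59): FL=S FR=S RL=W RR=W

start t=8: FL=S FR=W RL=W RR=W
cmd 1: advance +2 → t=10, phase=(5,15,14,12) → FL=S FR=W RL=W RR=W
cmd 2: advance +16 → t=26, phase=(5,15,14,12) → FL=S FR=W RL=W RR=W
cmd 3: advance +3 → t=29, phase=(8,2,1,15) → FL=S FR=S RL=S RR=W
cmd 4: advance +3 → t=32, phase=(11,5,4,2) → FL=W FR=S RL=S RR=S
cmd 5: advance +4 → t=36, phase=(15,9,8,6) → FL=W FR=S RL=S RR=S
cmd 6: advance +7 → t=43, phase=(6,0,15,13) → FL=S FR=S RL=W RR=W
cmd 7: advance +16 → t=59, phase=(6,0,15,13) → FL=S FR=S RL=W RR=W


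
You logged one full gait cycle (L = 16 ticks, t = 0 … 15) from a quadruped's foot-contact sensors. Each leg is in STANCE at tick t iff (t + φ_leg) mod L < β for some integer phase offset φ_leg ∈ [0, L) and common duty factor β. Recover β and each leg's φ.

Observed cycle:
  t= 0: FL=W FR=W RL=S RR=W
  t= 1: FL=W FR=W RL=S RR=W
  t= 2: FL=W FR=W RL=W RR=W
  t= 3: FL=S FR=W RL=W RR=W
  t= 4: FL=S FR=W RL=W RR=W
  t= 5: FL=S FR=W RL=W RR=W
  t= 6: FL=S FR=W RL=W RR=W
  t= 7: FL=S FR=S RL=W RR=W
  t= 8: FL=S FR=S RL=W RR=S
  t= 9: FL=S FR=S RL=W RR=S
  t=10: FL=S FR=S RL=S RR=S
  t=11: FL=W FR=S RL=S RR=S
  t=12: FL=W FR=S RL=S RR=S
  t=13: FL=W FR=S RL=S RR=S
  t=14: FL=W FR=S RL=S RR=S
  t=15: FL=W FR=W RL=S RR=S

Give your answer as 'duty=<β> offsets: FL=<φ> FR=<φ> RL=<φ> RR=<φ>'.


duty=8 offsets: FL=13 FR=9 RL=6 RR=8

duty β = stance ticks per leg = 8
FL: stance ticks = 8; W→S at t=3 → φ=13
FR: stance ticks = 8; W→S at t=7 → φ=9
RL: stance ticks = 8; W→S at t=10 → φ=6
RR: stance ticks = 8; W→S at t=8 → φ=8


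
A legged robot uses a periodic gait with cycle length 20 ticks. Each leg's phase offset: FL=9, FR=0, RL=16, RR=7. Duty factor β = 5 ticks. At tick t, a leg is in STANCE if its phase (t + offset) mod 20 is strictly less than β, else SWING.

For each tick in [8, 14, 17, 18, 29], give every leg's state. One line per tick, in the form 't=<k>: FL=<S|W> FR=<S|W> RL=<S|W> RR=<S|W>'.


t=8: FL=W FR=W RL=S RR=W
t=14: FL=S FR=W RL=W RR=S
t=17: FL=W FR=W RL=W RR=S
t=18: FL=W FR=W RL=W RR=W
t=29: FL=W FR=W RL=W RR=W

t=8: phase=(17,8,4,15) vs β=5 → FL=W FR=W RL=S RR=W
t=14: phase=(3,14,10,1) vs β=5 → FL=S FR=W RL=W RR=S
t=17: phase=(6,17,13,4) vs β=5 → FL=W FR=W RL=W RR=S
t=18: phase=(7,18,14,5) vs β=5 → FL=W FR=W RL=W RR=W
t=29: phase=(18,9,5,16) vs β=5 → FL=W FR=W RL=W RR=W


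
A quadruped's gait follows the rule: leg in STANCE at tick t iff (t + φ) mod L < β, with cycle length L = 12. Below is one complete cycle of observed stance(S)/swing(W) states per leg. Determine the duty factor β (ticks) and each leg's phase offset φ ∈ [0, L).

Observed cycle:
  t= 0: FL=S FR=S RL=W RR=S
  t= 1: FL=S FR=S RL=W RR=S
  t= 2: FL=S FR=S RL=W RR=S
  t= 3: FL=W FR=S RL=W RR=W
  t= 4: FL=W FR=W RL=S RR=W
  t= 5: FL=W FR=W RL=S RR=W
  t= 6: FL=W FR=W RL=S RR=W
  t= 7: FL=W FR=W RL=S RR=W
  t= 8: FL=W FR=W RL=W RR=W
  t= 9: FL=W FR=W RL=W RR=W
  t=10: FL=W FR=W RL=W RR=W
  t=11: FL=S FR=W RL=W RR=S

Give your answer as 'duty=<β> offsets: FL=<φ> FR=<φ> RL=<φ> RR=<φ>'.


duty β = stance ticks per leg = 4
FL: stance ticks = 4; W→S at t=11 → φ=1
FR: stance ticks = 4; W→S at t=0 → φ=0
RL: stance ticks = 4; W→S at t=4 → φ=8
RR: stance ticks = 4; W→S at t=11 → φ=1

duty=4 offsets: FL=1 FR=0 RL=8 RR=1


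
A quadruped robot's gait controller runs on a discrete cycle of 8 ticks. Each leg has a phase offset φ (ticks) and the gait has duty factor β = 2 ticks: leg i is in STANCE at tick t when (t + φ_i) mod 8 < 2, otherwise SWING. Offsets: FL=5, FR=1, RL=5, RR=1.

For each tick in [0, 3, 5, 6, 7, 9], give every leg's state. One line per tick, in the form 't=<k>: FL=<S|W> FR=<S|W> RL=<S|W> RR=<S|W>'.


t=0: phase=(5,1,5,1) vs β=2 → FL=W FR=S RL=W RR=S
t=3: phase=(0,4,0,4) vs β=2 → FL=S FR=W RL=S RR=W
t=5: phase=(2,6,2,6) vs β=2 → FL=W FR=W RL=W RR=W
t=6: phase=(3,7,3,7) vs β=2 → FL=W FR=W RL=W RR=W
t=7: phase=(4,0,4,0) vs β=2 → FL=W FR=S RL=W RR=S
t=9: phase=(6,2,6,2) vs β=2 → FL=W FR=W RL=W RR=W

t=0: FL=W FR=S RL=W RR=S
t=3: FL=S FR=W RL=S RR=W
t=5: FL=W FR=W RL=W RR=W
t=6: FL=W FR=W RL=W RR=W
t=7: FL=W FR=S RL=W RR=S
t=9: FL=W FR=W RL=W RR=W


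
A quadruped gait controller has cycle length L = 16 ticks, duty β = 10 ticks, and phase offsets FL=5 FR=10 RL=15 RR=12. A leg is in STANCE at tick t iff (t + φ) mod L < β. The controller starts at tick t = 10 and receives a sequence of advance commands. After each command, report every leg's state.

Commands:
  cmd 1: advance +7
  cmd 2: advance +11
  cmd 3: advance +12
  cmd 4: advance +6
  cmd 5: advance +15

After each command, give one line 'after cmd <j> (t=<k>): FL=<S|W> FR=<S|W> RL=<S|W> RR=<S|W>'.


after cmd 1 (t=17): FL=S FR=W RL=S RR=W
after cmd 2 (t=28): FL=S FR=S RL=W RR=S
after cmd 3 (t=40): FL=W FR=S RL=S RR=S
after cmd 4 (t=46): FL=S FR=S RL=W RR=W
after cmd 5 (t=61): FL=S FR=S RL=W RR=S

start t=10: FL=W FR=S RL=S RR=S
cmd 1: advance +7 → t=17, phase=(6,11,0,13) → FL=S FR=W RL=S RR=W
cmd 2: advance +11 → t=28, phase=(1,6,11,8) → FL=S FR=S RL=W RR=S
cmd 3: advance +12 → t=40, phase=(13,2,7,4) → FL=W FR=S RL=S RR=S
cmd 4: advance +6 → t=46, phase=(3,8,13,10) → FL=S FR=S RL=W RR=W
cmd 5: advance +15 → t=61, phase=(2,7,12,9) → FL=S FR=S RL=W RR=S


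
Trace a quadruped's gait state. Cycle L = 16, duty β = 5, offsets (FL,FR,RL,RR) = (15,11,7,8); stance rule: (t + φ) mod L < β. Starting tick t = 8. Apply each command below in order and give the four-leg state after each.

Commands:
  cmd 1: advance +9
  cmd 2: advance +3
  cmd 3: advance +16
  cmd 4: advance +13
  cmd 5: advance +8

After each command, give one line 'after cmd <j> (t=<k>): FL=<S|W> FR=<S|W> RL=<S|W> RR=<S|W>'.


start t=8: FL=W FR=S RL=W RR=S
cmd 1: advance +9 → t=17, phase=(0,12,8,9) → FL=S FR=W RL=W RR=W
cmd 2: advance +3 → t=20, phase=(3,15,11,12) → FL=S FR=W RL=W RR=W
cmd 3: advance +16 → t=36, phase=(3,15,11,12) → FL=S FR=W RL=W RR=W
cmd 4: advance +13 → t=49, phase=(0,12,8,9) → FL=S FR=W RL=W RR=W
cmd 5: advance +8 → t=57, phase=(8,4,0,1) → FL=W FR=S RL=S RR=S

after cmd 1 (t=17): FL=S FR=W RL=W RR=W
after cmd 2 (t=20): FL=S FR=W RL=W RR=W
after cmd 3 (t=36): FL=S FR=W RL=W RR=W
after cmd 4 (t=49): FL=S FR=W RL=W RR=W
after cmd 5 (t=57): FL=W FR=S RL=S RR=S


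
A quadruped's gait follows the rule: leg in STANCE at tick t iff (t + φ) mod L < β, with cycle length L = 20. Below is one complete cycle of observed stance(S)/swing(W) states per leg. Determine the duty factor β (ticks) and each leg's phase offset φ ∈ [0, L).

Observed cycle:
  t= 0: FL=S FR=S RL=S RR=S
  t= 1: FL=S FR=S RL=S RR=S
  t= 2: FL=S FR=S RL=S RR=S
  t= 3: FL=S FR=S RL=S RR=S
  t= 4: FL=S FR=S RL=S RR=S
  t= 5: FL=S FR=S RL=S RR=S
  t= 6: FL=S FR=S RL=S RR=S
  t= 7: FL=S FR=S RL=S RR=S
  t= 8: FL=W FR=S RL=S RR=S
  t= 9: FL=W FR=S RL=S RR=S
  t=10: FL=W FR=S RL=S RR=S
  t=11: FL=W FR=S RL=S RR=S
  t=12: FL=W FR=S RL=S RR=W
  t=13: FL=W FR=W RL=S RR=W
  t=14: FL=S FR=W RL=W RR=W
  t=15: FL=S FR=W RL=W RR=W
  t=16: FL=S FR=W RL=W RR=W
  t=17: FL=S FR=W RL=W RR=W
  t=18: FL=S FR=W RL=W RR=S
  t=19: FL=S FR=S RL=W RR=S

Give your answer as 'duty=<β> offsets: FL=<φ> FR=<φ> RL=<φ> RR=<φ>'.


duty β = stance ticks per leg = 14
FL: stance ticks = 14; W→S at t=14 → φ=6
FR: stance ticks = 14; W→S at t=19 → φ=1
RL: stance ticks = 14; W→S at t=0 → φ=0
RR: stance ticks = 14; W→S at t=18 → φ=2

duty=14 offsets: FL=6 FR=1 RL=0 RR=2


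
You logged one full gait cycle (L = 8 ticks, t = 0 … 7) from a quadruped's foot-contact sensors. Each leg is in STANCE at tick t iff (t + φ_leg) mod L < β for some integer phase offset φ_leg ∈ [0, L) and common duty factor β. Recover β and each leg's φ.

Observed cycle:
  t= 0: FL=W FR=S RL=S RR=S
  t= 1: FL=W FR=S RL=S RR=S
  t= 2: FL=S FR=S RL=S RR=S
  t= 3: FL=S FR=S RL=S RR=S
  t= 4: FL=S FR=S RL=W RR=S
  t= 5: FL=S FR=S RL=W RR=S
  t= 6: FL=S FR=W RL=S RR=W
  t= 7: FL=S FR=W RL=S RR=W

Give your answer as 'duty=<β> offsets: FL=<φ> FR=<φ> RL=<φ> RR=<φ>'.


duty=6 offsets: FL=6 FR=0 RL=2 RR=0

duty β = stance ticks per leg = 6
FL: stance ticks = 6; W→S at t=2 → φ=6
FR: stance ticks = 6; W→S at t=0 → φ=0
RL: stance ticks = 6; W→S at t=6 → φ=2
RR: stance ticks = 6; W→S at t=0 → φ=0


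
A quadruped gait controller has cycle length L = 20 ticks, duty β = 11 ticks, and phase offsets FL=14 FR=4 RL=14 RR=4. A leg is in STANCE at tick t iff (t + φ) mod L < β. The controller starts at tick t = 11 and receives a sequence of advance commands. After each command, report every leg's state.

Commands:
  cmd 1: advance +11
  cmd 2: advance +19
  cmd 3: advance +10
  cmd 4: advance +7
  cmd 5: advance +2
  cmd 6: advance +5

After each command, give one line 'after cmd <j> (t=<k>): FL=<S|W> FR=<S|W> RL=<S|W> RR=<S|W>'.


start t=11: FL=S FR=W RL=S RR=W
cmd 1: advance +11 → t=22, phase=(16,6,16,6) → FL=W FR=S RL=W RR=S
cmd 2: advance +19 → t=41, phase=(15,5,15,5) → FL=W FR=S RL=W RR=S
cmd 3: advance +10 → t=51, phase=(5,15,5,15) → FL=S FR=W RL=S RR=W
cmd 4: advance +7 → t=58, phase=(12,2,12,2) → FL=W FR=S RL=W RR=S
cmd 5: advance +2 → t=60, phase=(14,4,14,4) → FL=W FR=S RL=W RR=S
cmd 6: advance +5 → t=65, phase=(19,9,19,9) → FL=W FR=S RL=W RR=S

after cmd 1 (t=22): FL=W FR=S RL=W RR=S
after cmd 2 (t=41): FL=W FR=S RL=W RR=S
after cmd 3 (t=51): FL=S FR=W RL=S RR=W
after cmd 4 (t=58): FL=W FR=S RL=W RR=S
after cmd 5 (t=60): FL=W FR=S RL=W RR=S
after cmd 6 (t=65): FL=W FR=S RL=W RR=S


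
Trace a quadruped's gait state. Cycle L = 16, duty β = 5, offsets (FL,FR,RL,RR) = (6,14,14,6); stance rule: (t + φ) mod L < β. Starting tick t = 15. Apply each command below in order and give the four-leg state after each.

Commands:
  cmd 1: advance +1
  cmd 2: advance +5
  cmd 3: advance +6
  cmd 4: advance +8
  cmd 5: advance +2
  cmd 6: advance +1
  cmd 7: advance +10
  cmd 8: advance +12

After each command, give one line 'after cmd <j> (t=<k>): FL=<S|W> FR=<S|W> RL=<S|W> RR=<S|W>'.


after cmd 1 (t=16): FL=W FR=W RL=W RR=W
after cmd 2 (t=21): FL=W FR=S RL=S RR=W
after cmd 3 (t=27): FL=S FR=W RL=W RR=S
after cmd 4 (t=35): FL=W FR=S RL=S RR=W
after cmd 5 (t=37): FL=W FR=S RL=S RR=W
after cmd 6 (t=38): FL=W FR=S RL=S RR=W
after cmd 7 (t=48): FL=W FR=W RL=W RR=W
after cmd 8 (t=60): FL=S FR=W RL=W RR=S

start t=15: FL=W FR=W RL=W RR=W
cmd 1: advance +1 → t=16, phase=(6,14,14,6) → FL=W FR=W RL=W RR=W
cmd 2: advance +5 → t=21, phase=(11,3,3,11) → FL=W FR=S RL=S RR=W
cmd 3: advance +6 → t=27, phase=(1,9,9,1) → FL=S FR=W RL=W RR=S
cmd 4: advance +8 → t=35, phase=(9,1,1,9) → FL=W FR=S RL=S RR=W
cmd 5: advance +2 → t=37, phase=(11,3,3,11) → FL=W FR=S RL=S RR=W
cmd 6: advance +1 → t=38, phase=(12,4,4,12) → FL=W FR=S RL=S RR=W
cmd 7: advance +10 → t=48, phase=(6,14,14,6) → FL=W FR=W RL=W RR=W
cmd 8: advance +12 → t=60, phase=(2,10,10,2) → FL=S FR=W RL=W RR=S


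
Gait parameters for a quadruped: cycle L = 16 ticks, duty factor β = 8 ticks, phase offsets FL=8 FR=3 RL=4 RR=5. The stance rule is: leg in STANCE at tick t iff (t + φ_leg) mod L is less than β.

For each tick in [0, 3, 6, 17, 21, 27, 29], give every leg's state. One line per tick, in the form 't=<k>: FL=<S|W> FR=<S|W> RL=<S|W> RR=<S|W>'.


t=0: phase=(8,3,4,5) vs β=8 → FL=W FR=S RL=S RR=S
t=3: phase=(11,6,7,8) vs β=8 → FL=W FR=S RL=S RR=W
t=6: phase=(14,9,10,11) vs β=8 → FL=W FR=W RL=W RR=W
t=17: phase=(9,4,5,6) vs β=8 → FL=W FR=S RL=S RR=S
t=21: phase=(13,8,9,10) vs β=8 → FL=W FR=W RL=W RR=W
t=27: phase=(3,14,15,0) vs β=8 → FL=S FR=W RL=W RR=S
t=29: phase=(5,0,1,2) vs β=8 → FL=S FR=S RL=S RR=S

t=0: FL=W FR=S RL=S RR=S
t=3: FL=W FR=S RL=S RR=W
t=6: FL=W FR=W RL=W RR=W
t=17: FL=W FR=S RL=S RR=S
t=21: FL=W FR=W RL=W RR=W
t=27: FL=S FR=W RL=W RR=S
t=29: FL=S FR=S RL=S RR=S


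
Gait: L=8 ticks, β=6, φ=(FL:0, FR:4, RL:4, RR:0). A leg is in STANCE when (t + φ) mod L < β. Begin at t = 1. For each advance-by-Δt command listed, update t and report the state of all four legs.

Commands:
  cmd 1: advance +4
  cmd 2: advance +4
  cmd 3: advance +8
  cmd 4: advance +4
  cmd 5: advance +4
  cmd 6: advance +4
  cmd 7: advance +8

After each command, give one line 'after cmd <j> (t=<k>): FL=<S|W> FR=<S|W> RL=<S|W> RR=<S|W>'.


start t=1: FL=S FR=S RL=S RR=S
cmd 1: advance +4 → t=5, phase=(5,1,1,5) → FL=S FR=S RL=S RR=S
cmd 2: advance +4 → t=9, phase=(1,5,5,1) → FL=S FR=S RL=S RR=S
cmd 3: advance +8 → t=17, phase=(1,5,5,1) → FL=S FR=S RL=S RR=S
cmd 4: advance +4 → t=21, phase=(5,1,1,5) → FL=S FR=S RL=S RR=S
cmd 5: advance +4 → t=25, phase=(1,5,5,1) → FL=S FR=S RL=S RR=S
cmd 6: advance +4 → t=29, phase=(5,1,1,5) → FL=S FR=S RL=S RR=S
cmd 7: advance +8 → t=37, phase=(5,1,1,5) → FL=S FR=S RL=S RR=S

after cmd 1 (t=5): FL=S FR=S RL=S RR=S
after cmd 2 (t=9): FL=S FR=S RL=S RR=S
after cmd 3 (t=17): FL=S FR=S RL=S RR=S
after cmd 4 (t=21): FL=S FR=S RL=S RR=S
after cmd 5 (t=25): FL=S FR=S RL=S RR=S
after cmd 6 (t=29): FL=S FR=S RL=S RR=S
after cmd 7 (t=37): FL=S FR=S RL=S RR=S


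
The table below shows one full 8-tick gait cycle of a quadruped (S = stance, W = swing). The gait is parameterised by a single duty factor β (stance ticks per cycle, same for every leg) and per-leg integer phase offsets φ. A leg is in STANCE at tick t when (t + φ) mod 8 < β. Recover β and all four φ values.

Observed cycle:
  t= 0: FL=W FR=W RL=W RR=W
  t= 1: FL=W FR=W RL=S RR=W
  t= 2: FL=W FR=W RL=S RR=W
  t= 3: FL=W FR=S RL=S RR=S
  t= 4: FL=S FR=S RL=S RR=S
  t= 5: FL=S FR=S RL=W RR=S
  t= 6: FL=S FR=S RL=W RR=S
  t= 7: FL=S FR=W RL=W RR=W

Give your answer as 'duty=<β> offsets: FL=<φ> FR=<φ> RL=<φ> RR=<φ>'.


duty β = stance ticks per leg = 4
FL: stance ticks = 4; W→S at t=4 → φ=4
FR: stance ticks = 4; W→S at t=3 → φ=5
RL: stance ticks = 4; W→S at t=1 → φ=7
RR: stance ticks = 4; W→S at t=3 → φ=5

duty=4 offsets: FL=4 FR=5 RL=7 RR=5


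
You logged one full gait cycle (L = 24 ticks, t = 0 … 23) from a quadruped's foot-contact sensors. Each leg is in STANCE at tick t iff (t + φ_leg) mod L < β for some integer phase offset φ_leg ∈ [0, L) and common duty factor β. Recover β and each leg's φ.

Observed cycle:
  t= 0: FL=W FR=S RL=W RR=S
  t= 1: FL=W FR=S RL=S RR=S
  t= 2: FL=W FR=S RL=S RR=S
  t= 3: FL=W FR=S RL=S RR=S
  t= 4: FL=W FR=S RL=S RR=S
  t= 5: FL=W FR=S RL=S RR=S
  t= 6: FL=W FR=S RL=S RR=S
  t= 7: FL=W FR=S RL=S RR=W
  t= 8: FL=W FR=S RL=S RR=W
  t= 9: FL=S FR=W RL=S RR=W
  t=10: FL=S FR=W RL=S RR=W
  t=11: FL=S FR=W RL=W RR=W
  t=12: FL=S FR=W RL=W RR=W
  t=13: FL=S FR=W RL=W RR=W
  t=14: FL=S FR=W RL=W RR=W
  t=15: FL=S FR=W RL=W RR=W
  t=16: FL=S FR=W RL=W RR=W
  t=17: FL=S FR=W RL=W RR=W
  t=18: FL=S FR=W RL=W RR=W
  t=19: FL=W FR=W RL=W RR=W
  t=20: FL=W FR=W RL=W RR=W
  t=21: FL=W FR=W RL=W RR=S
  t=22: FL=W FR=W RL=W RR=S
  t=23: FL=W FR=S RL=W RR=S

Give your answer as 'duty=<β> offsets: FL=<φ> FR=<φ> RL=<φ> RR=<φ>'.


duty=10 offsets: FL=15 FR=1 RL=23 RR=3

duty β = stance ticks per leg = 10
FL: stance ticks = 10; W→S at t=9 → φ=15
FR: stance ticks = 10; W→S at t=23 → φ=1
RL: stance ticks = 10; W→S at t=1 → φ=23
RR: stance ticks = 10; W→S at t=21 → φ=3


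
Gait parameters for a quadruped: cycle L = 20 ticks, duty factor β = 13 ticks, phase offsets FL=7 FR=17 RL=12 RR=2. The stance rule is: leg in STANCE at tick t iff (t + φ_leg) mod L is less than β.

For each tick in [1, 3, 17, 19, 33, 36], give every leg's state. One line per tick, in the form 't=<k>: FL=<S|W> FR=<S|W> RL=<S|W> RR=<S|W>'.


t=1: phase=(8,18,13,3) vs β=13 → FL=S FR=W RL=W RR=S
t=3: phase=(10,0,15,5) vs β=13 → FL=S FR=S RL=W RR=S
t=17: phase=(4,14,9,19) vs β=13 → FL=S FR=W RL=S RR=W
t=19: phase=(6,16,11,1) vs β=13 → FL=S FR=W RL=S RR=S
t=33: phase=(0,10,5,15) vs β=13 → FL=S FR=S RL=S RR=W
t=36: phase=(3,13,8,18) vs β=13 → FL=S FR=W RL=S RR=W

t=1: FL=S FR=W RL=W RR=S
t=3: FL=S FR=S RL=W RR=S
t=17: FL=S FR=W RL=S RR=W
t=19: FL=S FR=W RL=S RR=S
t=33: FL=S FR=S RL=S RR=W
t=36: FL=S FR=W RL=S RR=W


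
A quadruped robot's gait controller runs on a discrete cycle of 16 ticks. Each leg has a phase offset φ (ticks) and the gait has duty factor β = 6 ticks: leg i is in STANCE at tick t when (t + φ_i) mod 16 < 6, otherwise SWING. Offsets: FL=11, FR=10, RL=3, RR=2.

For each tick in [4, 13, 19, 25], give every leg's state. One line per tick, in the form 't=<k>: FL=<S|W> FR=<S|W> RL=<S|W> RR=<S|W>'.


t=4: phase=(15,14,7,6) vs β=6 → FL=W FR=W RL=W RR=W
t=13: phase=(8,7,0,15) vs β=6 → FL=W FR=W RL=S RR=W
t=19: phase=(14,13,6,5) vs β=6 → FL=W FR=W RL=W RR=S
t=25: phase=(4,3,12,11) vs β=6 → FL=S FR=S RL=W RR=W

t=4: FL=W FR=W RL=W RR=W
t=13: FL=W FR=W RL=S RR=W
t=19: FL=W FR=W RL=W RR=S
t=25: FL=S FR=S RL=W RR=W
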